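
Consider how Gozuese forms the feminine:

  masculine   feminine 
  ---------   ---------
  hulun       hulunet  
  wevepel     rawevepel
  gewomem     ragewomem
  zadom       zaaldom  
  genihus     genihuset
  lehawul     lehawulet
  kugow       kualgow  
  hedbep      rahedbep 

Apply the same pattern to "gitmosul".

gitmosulet

"gitmosul" has last vowel 'u'. The stems whose last vowel is 'u' (hulun → hulunet, genihus → genihuset, lehawul → lehawulet) add -et.
So gitmosul → gitmosulet.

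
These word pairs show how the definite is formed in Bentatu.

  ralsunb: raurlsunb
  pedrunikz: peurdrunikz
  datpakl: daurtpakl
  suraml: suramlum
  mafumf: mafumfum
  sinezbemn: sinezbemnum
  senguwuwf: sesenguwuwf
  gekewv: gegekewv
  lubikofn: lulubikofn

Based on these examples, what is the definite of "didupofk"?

"didupofk" has second-to-last letter 'f'. The one such stem in the data (lubikofn → lulubikofn) repeats the first consonant+vowel as a prefix (as do senguwuwf, gekewv), so the same rule applies.
The other patterns: stems whose second-to-last letter is 'k' or 'n' insert -ur- after the first vowel; stems whose second-to-last letter is 'm' add -um.
So didupofk → dididupofk.

dididupofk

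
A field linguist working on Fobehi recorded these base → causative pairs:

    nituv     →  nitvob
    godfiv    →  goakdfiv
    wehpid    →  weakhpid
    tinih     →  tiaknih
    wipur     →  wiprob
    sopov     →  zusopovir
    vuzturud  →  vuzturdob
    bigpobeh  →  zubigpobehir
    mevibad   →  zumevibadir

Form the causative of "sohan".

zusohanir

vuzturud and wehpid both end in -d yet inflect differently (vuzturdob, weakhpid), so the final letter is not what conditions the rule; the last vowel is.
"sohan" has last vowel 'a'. The one such stem in the data (mevibad → zumevibadir) adds zu- … -ir around the stem, so the same rule applies.
So sohan → zusohanir.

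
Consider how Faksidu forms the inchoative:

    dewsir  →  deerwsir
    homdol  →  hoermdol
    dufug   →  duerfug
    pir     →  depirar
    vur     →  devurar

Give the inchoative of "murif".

dewsir and pir both end in -r yet inflect differently (deerwsir, depirar), so the final letter is not what conditions the rule; the number of vowels is.
"murif" has 2 vowels. The stems with 2 vowels (dewsir → deerwsir, homdol → hoermdol, dufug → duerfug) insert -er- after the first vowel.
The other pattern: stems with 1 vowel add de- … -ar around the stem.
So murif → muerrif.

muerrif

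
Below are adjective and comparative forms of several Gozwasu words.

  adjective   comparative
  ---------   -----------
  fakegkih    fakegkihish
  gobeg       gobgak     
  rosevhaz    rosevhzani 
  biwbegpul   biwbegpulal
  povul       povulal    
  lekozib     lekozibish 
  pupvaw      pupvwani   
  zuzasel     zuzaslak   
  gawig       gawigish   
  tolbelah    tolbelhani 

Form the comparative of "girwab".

zuzasel and povul both end in -l yet inflect differently (zuzaslak, povulal), so the final letter is not what conditions the rule; the last vowel is.
"girwab" has last vowel 'a'. The stems whose last vowel is 'a' (pupvaw → pupvwani, rosevhaz → rosevhzani, tolbelah → tolbelhani) delete the last vowel and add -ani.
The other patterns: stems whose last vowel is 'e' delete the last vowel and add -ak; stems whose last vowel is 'u' add -al; stems whose last vowel is 'i' add -ish.
So girwab → girwbani.

girwbani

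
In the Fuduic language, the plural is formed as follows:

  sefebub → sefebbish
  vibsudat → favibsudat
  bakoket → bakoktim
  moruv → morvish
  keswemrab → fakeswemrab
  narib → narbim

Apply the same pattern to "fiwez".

"fiwez" has last vowel 'e'. The one such stem in the data (bakoket → bakoktim) deletes the last vowel and adds -im (as does narib), so the same rule applies.
The other patterns: stems whose last vowel is 'a' add the prefix fa-; stems whose last vowel is 'u' delete the last vowel and add -ish.
So fiwez → fiwzim.

fiwzim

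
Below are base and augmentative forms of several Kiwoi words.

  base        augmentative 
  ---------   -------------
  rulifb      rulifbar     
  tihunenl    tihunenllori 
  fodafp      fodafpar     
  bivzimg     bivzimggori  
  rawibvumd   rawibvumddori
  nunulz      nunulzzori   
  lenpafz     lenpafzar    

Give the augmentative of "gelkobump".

gelkobumppori

lenpafz and nunulz both end in -z yet inflect differently (lenpafzar, nunulzzori), so the final letter is not what conditions the rule; the second-to-last letter is.
"gelkobump" has second-to-last letter 'm'. The stems whose second-to-last letter is 'm' (rawibvumd → rawibvumddori, bivzimg → bivzimggori) double the final consonant and add -ori.
The other pattern: stems whose second-to-last letter is 'f' add -ar.
So gelkobump → gelkobumppori.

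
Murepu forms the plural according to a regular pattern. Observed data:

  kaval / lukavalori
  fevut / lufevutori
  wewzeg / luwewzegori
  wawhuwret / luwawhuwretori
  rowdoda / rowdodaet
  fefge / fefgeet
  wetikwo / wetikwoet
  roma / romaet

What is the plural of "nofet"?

lunofetori

kaval and rowdoda both have last vowel 'a' yet inflect differently (lukavalori, rowdodaet), so the last vowel is not what conditions the rule; whether the stem ends in a vowel or a consonant is.
"nofet" ends in a consonant. The stems ending in a consonant (kaval → lukavalori, fevut → lufevutori, wewzeg → luwewzegori) add lu- … -ori around the stem.
The other pattern: stems ending in a vowel add -et.
So nofet → lunofetori.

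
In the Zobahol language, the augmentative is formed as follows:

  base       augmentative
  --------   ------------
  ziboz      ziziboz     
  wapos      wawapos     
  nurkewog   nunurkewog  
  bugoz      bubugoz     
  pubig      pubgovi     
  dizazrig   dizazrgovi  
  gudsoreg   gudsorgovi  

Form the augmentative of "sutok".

susutok

nurkewog and pubig both end in -g yet inflect differently (nunurkewog, pubgovi), so the final letter is not what conditions the rule; the last vowel is.
"sutok" has last vowel 'o'. The stems whose last vowel is 'o' (ziboz → ziziboz, wapos → wawapos, nurkewog → nunurkewog) repeat the first consonant+vowel as a prefix.
The other pattern: stems whose last vowel is 'e' or 'i' delete the last vowel and add -ovi.
So sutok → susutok.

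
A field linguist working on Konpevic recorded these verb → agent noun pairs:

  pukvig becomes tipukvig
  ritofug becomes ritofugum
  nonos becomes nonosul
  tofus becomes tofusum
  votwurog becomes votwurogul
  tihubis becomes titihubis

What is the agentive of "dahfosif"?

tidahfosif

"dahfosif" has last vowel 'i'. The stems whose last vowel is 'i' (tihubis → titihubis, pukvig → tipukvig) add the prefix ti-.
So dahfosif → tidahfosif.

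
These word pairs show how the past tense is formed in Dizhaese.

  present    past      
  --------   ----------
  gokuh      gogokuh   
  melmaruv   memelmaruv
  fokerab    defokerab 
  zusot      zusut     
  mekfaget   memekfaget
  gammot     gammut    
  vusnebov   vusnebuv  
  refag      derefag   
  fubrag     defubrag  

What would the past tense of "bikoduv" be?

bibikoduv

gammot and mekfaget both end in -t yet inflect differently (gammut, memekfaget), so the final letter is not what conditions the rule; the last vowel is.
"bikoduv" has last vowel 'u'. The stems whose last vowel is 'u' (gokuh → gogokuh, melmaruv → memelmaruv) repeat the first consonant+vowel as a prefix.
The other patterns: stems whose last vowel is 'o' change the last vowel to 'u'; stems whose last vowel is 'a' add the prefix de-.
So bikoduv → bibikoduv.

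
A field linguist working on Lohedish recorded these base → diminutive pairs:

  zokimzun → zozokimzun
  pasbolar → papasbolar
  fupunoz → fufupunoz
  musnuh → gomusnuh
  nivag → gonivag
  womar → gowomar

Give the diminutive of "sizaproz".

sisizaproz

"sizaproz" has 3 vowels. The stems with 3 vowels (zokimzun → zozokimzun, pasbolar → papasbolar, fupunoz → fufupunoz) repeat the first consonant+vowel as a prefix.
The other pattern: stems with 2 vowels add the prefix go-.
So sizaproz → sisizaproz.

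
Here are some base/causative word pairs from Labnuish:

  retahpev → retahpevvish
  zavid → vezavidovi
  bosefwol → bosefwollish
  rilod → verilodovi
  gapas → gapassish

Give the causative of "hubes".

rilod and bosefwol both have last vowel 'o' yet inflect differently (verilodovi, bosefwollish), so the last vowel is not what conditions the rule; the final letter is.
"hubes" ends in -s. The one such stem in the data (gapas → gapassish) doubles the final consonant and adds -ish (as do bosefwol, retahpev), so the same rule applies.
The other pattern: stems ending in -d add ve- … -ovi around the stem.
So hubes → hubessish.

hubessish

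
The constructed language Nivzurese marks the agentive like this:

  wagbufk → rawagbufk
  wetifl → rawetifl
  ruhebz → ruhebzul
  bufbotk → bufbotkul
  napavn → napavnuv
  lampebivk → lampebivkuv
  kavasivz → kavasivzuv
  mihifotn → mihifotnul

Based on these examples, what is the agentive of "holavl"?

lampebivk and wagbufk both end in -k yet inflect differently (lampebivkuv, rawagbufk), so the final letter is not what conditions the rule; the second-to-last letter is.
"holavl" has second-to-last letter 'v'. The stems whose second-to-last letter is 'v' (napavn → napavnuv, kavasivz → kavasivzuv, lampebivk → lampebivkuv) add -uv.
So holavl → holavluv.

holavluv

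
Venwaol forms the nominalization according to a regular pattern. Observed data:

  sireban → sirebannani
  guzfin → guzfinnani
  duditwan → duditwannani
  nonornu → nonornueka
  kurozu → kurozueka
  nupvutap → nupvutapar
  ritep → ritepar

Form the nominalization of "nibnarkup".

nibnarkupar

nupvutap and sireban both have last vowel 'a' yet inflect differently (nupvutapar, sirebannani), so the last vowel is not what conditions the rule; the final letter is.
"nibnarkup" ends in -p. The stems ending in -p (nupvutap → nupvutapar, ritep → ritepar) add -ar.
The other patterns: stems ending in -u add -eka; stems ending in -n double the final consonant and add -ani.
So nibnarkup → nibnarkupar.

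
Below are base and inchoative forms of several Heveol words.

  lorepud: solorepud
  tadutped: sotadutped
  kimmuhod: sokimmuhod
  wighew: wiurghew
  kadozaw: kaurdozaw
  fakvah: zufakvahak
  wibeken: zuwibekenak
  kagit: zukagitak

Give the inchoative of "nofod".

tadutped and wighew both have last vowel 'e' yet inflect differently (sotadutped, wiurghew), so the last vowel is not what conditions the rule; the final letter is.
"nofod" ends in -d. The stems ending in -d (lorepud → solorepud, tadutped → sotadutped, kimmuhod → sokimmuhod) add the prefix so-.
The other patterns: stems ending in -w insert -ur- after the first vowel; stems ending in -h, -n or -t add zu- … -ak around the stem.
So nofod → sonofod.

sonofod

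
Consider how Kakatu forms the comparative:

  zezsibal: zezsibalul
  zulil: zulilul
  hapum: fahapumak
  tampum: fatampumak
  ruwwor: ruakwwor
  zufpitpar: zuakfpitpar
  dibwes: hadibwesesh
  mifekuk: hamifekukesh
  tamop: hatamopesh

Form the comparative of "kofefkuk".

hakofefkukesh

zezsibal and zufpitpar both have last vowel 'a' yet inflect differently (zezsibalul, zuakfpitpar), so the last vowel is not what conditions the rule; the final letter is.
"kofefkuk" ends in -k. The one such stem in the data (mifekuk → hamifekukesh) adds ha- … -esh around the stem, so the same rule applies.
The other patterns: stems ending in -l add -ul; stems ending in -m add fa- … -ak around the stem; stems ending in -r insert -ak- after the first vowel.
So kofefkuk → hakofefkukesh.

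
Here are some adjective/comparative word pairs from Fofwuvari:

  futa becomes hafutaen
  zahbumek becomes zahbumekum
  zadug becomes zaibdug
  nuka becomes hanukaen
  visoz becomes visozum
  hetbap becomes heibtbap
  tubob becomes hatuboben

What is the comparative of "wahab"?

hawahaben

tubob and visoz both have last vowel 'o' yet inflect differently (hatuboben, visozum), so the last vowel is not what conditions the rule; the final letter is.
"wahab" ends in -b. The one such stem in the data (tubob → hatuboben) adds ha- … -en around the stem, so the same rule applies.
The other patterns: stems ending in -k or -z add -um; stems ending in -g or -p insert -ib- after the first vowel.
So wahab → hawahaben.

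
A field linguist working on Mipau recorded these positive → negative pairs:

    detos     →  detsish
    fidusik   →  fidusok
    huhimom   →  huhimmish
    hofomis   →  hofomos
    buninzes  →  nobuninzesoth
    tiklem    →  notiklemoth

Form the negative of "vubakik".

vubakok

"vubakik" has last vowel 'i'. The stems whose last vowel is 'i' (fidusik → fidusok, hofomis → hofomos) change the last vowel to 'o'.
The other patterns: stems whose last vowel is 'o' delete the last vowel and add -ish; stems whose last vowel is 'e' add no- … -oth around the stem.
So vubakik → vubakok.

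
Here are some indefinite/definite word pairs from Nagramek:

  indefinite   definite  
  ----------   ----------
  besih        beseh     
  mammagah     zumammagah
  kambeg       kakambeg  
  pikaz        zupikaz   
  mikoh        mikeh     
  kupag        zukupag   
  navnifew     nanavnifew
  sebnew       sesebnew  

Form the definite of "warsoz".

kambeg and kupag both end in -g yet inflect differently (kakambeg, zukupag), so the final letter is not what conditions the rule; the last vowel is.
"warsoz" has last vowel 'o'. The one such stem in the data (mikoh → mikeh) changes the last vowel to 'e' (as does besih), so the same rule applies.
So warsoz → warsez.

warsez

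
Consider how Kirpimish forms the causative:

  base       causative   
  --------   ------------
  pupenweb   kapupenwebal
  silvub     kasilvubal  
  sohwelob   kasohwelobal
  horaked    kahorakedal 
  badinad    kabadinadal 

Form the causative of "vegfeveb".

kavegfevebal

Every pair shown (pupenweb → kapupenwebal, silvub → kasilvubal, sohwelob → kasohwelobal, …) follows the same rule: add ka- … -al around the stem.
So vegfeveb → kavegfevebal.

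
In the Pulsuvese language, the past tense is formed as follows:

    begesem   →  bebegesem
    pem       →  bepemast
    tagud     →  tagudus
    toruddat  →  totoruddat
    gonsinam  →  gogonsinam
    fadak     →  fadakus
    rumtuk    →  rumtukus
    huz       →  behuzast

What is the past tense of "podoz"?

pem and gonsinam both end in -m yet inflect differently (bepemast, gogonsinam), so the final letter is not what conditions the rule; the number of vowels is.
"podoz" has 2 vowels. The stems with 2 vowels (rumtuk → rumtukus, fadak → fadakus, tagud → tagudus) add -us.
The other patterns: stems with 1 vowel add be- … -ast around the stem; stems with 3 vowels repeat the first consonant+vowel as a prefix.
So podoz → podozus.

podozus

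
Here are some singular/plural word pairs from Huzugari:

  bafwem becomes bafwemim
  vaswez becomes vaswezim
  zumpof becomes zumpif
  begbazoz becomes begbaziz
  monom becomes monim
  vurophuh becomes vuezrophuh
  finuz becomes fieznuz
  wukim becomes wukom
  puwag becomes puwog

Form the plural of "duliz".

vaswez and begbazoz both end in -z yet inflect differently (vaswezim, begbaziz), so the final letter is not what conditions the rule; the last vowel is.
"duliz" has last vowel 'i'. The one such stem in the data (wukim → wukom) changes the last vowel to 'o' (as does puwag), so the same rule applies.
So duliz → duloz.

duloz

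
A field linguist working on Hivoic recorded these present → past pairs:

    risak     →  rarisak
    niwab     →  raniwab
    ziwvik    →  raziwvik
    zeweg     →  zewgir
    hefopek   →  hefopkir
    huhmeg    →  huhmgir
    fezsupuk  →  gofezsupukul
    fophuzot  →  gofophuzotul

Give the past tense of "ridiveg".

risak and hefopek both end in -k yet inflect differently (rarisak, hefopkir), so the final letter is not what conditions the rule; the last vowel is.
"ridiveg" has last vowel 'e'. The stems whose last vowel is 'e' (zeweg → zewgir, hefopek → hefopkir, huhmeg → huhmgir) delete the last vowel and add -ir.
So ridiveg → ridivgir.

ridivgir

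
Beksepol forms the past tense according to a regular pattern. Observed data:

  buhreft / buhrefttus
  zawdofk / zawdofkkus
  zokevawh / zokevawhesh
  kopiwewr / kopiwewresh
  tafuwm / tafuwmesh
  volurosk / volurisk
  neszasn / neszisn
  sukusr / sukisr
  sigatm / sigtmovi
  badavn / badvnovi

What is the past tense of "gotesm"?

zawdofk and volurosk both end in -k yet inflect differently (zawdofkkus, volurisk), so the final letter is not what conditions the rule; the second-to-last letter is.
"gotesm" has second-to-last letter 's'. The stems whose second-to-last letter is 's' (volurosk → volurisk, neszasn → neszisn, sukusr → sukisr) change the last vowel to 'i'.
So gotesm → gotism.

gotism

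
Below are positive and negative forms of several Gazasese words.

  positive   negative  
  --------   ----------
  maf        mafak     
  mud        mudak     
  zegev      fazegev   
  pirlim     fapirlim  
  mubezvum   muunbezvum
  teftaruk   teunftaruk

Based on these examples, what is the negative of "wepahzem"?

pirlim and mubezvum both end in -m yet inflect differently (fapirlim, muunbezvum), so the final letter is not what conditions the rule; the number of vowels is.
"wepahzem" has 3 vowels. The stems with 3 vowels (mubezvum → muunbezvum, teftaruk → teunftaruk) insert -un- after the first vowel.
The other patterns: stems with 1 vowel add -ak; stems with 2 vowels add the prefix fa-.
So wepahzem → weunpahzem.

weunpahzem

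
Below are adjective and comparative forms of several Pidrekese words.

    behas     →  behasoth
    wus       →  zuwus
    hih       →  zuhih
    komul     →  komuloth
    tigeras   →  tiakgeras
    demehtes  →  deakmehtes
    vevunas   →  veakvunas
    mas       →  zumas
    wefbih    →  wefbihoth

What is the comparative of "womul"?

womuloth

mas and behas both end in -s yet inflect differently (zumas, behasoth), so the final letter is not what conditions the rule; the number of vowels is.
"womul" has 2 vowels. The stems with 2 vowels (komul → komuloth, behas → behasoth, wefbih → wefbihoth) add -oth.
So womul → womuloth.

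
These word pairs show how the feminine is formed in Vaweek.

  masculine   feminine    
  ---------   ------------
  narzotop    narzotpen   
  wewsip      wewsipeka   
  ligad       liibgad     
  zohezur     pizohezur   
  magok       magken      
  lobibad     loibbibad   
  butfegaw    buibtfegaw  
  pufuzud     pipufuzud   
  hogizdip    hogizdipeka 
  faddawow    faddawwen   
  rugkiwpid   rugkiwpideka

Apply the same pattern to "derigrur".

ligad and rugkiwpid both end in -d yet inflect differently (liibgad, rugkiwpideka), so the final letter is not what conditions the rule; the last vowel is.
"derigrur" has last vowel 'u'. The stems whose last vowel is 'u' (zohezur → pizohezur, pufuzud → pipufuzud) add the prefix pi-.
The other patterns: stems whose last vowel is 'a' insert -ib- after the first vowel; stems whose last vowel is 'i' add -eka; stems whose last vowel is 'o' delete the last vowel and add -en.
So derigrur → piderigrur.

piderigrur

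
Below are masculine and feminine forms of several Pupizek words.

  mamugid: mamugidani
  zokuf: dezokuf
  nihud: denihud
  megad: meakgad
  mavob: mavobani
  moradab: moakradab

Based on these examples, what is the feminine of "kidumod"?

kidumodani

"kidumod" has last vowel 'o'. The one such stem in the data (mavob → mavobani) adds -ani, so the same rule applies.
So kidumod → kidumodani.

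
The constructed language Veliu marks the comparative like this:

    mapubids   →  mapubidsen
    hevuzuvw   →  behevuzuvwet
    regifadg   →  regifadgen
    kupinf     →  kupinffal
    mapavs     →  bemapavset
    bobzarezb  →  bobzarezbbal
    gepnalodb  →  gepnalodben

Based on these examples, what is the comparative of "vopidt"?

mapavs and mapubids both end in -s yet inflect differently (bemapavset, mapubidsen), so the final letter is not what conditions the rule; the second-to-last letter is.
"vopidt" has second-to-last letter 'd'. The stems whose second-to-last letter is 'd' (gepnalodb → gepnalodben, regifadg → regifadgen, mapubids → mapubidsen) add -en.
So vopidt → vopidten.

vopidten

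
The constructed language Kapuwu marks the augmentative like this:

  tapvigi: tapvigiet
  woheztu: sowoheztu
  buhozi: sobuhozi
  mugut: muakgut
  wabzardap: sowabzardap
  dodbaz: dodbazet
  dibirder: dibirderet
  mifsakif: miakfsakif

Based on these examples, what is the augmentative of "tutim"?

tapvigi and buhozi both end in -i yet inflect differently (tapvigiet, sobuhozi), so the final letter is not what conditions the rule; the first letter is.
"tutim" begins with t-. The one such stem in the data (tapvigi → tapvigiet) adds -et, so the same rule applies.
So tutim → tutimet.

tutimet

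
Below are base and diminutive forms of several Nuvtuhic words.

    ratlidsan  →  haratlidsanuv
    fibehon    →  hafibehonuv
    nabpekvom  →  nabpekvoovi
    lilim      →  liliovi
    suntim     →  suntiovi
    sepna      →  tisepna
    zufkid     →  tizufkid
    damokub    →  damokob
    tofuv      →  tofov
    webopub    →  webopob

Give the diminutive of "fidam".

fibehon and nabpekvom both have last vowel 'o' yet inflect differently (hafibehonuv, nabpekvoovi), so the last vowel is not what conditions the rule; the final letter is.
"fidam" ends in -m. The stems ending in -m (nabpekvom → nabpekvoovi, lilim → liliovi, suntim → suntiovi) drop the final letter and add -ovi.
The other patterns: stems ending in -n add ha- … -uv around the stem; stems ending in -a or -d add the prefix ti-; stems ending in -b or -v change the last vowel to 'o'.
So fidam → fidaovi.

fidaovi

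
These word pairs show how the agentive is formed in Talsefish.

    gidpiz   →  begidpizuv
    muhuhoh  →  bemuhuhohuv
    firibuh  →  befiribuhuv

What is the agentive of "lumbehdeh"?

Every pair shown (gidpiz → begidpizuv, muhuhoh → bemuhuhohuv, firibuh → befiribuhuv) follows the same rule: add be- … -uv around the stem.
So lumbehdeh → belumbehdehuv.

belumbehdehuv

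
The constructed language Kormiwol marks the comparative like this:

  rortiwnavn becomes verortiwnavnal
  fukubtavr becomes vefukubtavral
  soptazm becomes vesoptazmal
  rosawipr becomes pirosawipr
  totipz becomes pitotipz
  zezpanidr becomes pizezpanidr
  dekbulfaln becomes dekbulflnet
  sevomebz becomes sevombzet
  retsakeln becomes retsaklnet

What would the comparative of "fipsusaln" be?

fipsuslnet

"fipsusaln" has second-to-last letter 'l'. The stems whose second-to-last letter is 'l' (dekbulfaln → dekbulflnet, retsakeln → retsaklnet) delete the last vowel and add -et.
So fipsusaln → fipsuslnet.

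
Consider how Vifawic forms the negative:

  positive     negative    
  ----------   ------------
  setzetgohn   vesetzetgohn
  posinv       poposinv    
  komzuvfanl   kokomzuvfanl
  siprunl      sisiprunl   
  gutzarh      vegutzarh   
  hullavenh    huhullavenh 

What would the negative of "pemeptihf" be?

vepemeptihf

hullavenh and gutzarh both end in -h yet inflect differently (huhullavenh, vegutzarh), so the final letter is not what conditions the rule; the second-to-last letter is.
"pemeptihf" has second-to-last letter 'h'. The one such stem in the data (setzetgohn → vesetzetgohn) adds the prefix ve-, so the same rule applies.
The other pattern: stems whose second-to-last letter is 'n' repeat the first consonant+vowel as a prefix.
So pemeptihf → vepemeptihf.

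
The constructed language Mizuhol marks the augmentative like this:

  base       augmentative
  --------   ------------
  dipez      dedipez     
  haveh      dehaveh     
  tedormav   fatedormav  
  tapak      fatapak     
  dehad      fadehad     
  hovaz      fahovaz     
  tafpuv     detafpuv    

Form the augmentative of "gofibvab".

"gofibvab" has last vowel 'a'. The stems whose last vowel is 'a' (dehad → fadehad, tedormav → fatedormav, tapak → fatapak) add the prefix fa-.
The other pattern: stems whose last vowel is 'e' or 'u' add the prefix de-.
So gofibvab → fagofibvab.

fagofibvab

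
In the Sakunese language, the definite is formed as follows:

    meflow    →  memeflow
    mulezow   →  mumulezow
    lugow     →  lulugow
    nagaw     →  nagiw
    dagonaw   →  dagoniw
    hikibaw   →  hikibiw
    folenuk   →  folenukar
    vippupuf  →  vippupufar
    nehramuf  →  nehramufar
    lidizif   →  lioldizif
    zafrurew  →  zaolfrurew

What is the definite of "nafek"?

meflow and nagaw both end in -w yet inflect differently (memeflow, nagiw), so the final letter is not what conditions the rule; the last vowel is.
"nafek" has last vowel 'e'. The one such stem in the data (zafrurew → zaolfrurew) inserts -ol- after the first vowel (as does lidizif), so the same rule applies.
The other patterns: stems whose last vowel is 'o' repeat the first consonant+vowel as a prefix; stems whose last vowel is 'a' change the last vowel to 'i'; stems whose last vowel is 'u' add -ar.
So nafek → naolfek.

naolfek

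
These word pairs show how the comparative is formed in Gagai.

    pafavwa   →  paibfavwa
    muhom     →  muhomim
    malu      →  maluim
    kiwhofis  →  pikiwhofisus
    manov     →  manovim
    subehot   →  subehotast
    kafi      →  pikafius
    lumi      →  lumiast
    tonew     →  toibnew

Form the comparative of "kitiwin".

pikitiwinus

kafi and lumi both end in -i yet inflect differently (pikafius, lumiast), so the final letter is not what conditions the rule; the first letter is.
"kitiwin" begins with k-. The stems beginning with k- (kafi → pikafius, kiwhofis → pikiwhofisus) add pi- … -us around the stem.
The other patterns: stems beginning with p- or t- insert -ib- after the first vowel; stems beginning with m- add -im; stems beginning with l- or s- add -ast.
So kitiwin → pikitiwinus.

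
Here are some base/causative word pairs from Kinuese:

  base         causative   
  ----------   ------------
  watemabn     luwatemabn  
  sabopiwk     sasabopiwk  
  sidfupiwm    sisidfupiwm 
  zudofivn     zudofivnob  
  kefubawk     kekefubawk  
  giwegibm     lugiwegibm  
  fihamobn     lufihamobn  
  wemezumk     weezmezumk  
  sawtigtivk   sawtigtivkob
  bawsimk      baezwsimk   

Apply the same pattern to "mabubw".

lumabubw

fihamobn and zudofivn both end in -n yet inflect differently (lufihamobn, zudofivnob), so the final letter is not what conditions the rule; the second-to-last letter is.
"mabubw" has second-to-last letter 'b'. The stems whose second-to-last letter is 'b' (giwegibm → lugiwegibm, fihamobn → lufihamobn, watemabn → luwatemabn) add the prefix lu-.
So mabubw → lumabubw.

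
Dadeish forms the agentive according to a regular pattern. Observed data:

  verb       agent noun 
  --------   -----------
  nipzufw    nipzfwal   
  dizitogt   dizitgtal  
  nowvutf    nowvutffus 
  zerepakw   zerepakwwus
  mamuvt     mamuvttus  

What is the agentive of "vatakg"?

vatakggus

"vatakg" has second-to-last letter 'k'. The one such stem in the data (zerepakw → zerepakwwus) doubles the final consonant and adds -us (as do nowvutf, mamuvt), so the same rule applies.
The other pattern: stems whose second-to-last letter is 'f' or 'g' delete the last vowel and add -al.
So vatakg → vatakggus.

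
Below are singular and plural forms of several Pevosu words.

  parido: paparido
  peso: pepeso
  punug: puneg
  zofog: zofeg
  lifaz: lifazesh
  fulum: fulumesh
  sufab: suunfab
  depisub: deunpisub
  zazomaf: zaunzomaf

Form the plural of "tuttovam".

parido and zofog both have last vowel 'o' yet inflect differently (paparido, zofeg), so the last vowel is not what conditions the rule; the final letter is.
"tuttovam" ends in -m. The one such stem in the data (fulum → fulumesh) adds -esh, so the same rule applies.
So tuttovam → tuttovamesh.

tuttovamesh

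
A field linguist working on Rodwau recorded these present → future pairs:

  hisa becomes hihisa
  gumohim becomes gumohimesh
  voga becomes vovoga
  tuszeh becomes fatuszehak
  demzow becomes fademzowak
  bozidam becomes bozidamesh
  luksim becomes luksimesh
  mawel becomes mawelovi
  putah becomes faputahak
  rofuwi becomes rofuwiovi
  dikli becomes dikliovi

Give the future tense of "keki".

kekiovi

"keki" ends in -i. The stems ending in -i (dikli → dikliovi, rofuwi → rofuwiovi) add -ovi.
So keki → kekiovi.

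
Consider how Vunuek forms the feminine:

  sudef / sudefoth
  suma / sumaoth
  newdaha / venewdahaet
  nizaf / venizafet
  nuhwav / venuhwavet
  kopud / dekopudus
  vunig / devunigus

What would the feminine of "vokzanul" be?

suma and newdaha both end in -a yet inflect differently (sumaoth, venewdahaet), so the final letter is not what conditions the rule; the first letter is.
"vokzanul" begins with v-. The one such stem in the data (vunig → devunigus) adds de- … -us around the stem, so the same rule applies.
The other patterns: stems beginning with s- add -oth; stems beginning with n- add ve- … -et around the stem.
So vokzanul → devokzanulus.

devokzanulus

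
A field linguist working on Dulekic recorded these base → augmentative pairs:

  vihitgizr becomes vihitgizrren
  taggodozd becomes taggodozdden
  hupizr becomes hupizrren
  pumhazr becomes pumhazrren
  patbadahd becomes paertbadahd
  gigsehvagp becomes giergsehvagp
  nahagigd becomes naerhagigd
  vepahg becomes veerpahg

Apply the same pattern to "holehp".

taggodozd and patbadahd both end in -d yet inflect differently (taggodozdden, paertbadahd), so the final letter is not what conditions the rule; the second-to-last letter is.
"holehp" has second-to-last letter 'h'. The stems whose second-to-last letter is 'h' (patbadahd → paertbadahd, vepahg → veerpahg) insert -er- after the first vowel.
The other pattern: stems whose second-to-last letter is 'z' double the final consonant and add -en.
So holehp → hoerlehp.

hoerlehp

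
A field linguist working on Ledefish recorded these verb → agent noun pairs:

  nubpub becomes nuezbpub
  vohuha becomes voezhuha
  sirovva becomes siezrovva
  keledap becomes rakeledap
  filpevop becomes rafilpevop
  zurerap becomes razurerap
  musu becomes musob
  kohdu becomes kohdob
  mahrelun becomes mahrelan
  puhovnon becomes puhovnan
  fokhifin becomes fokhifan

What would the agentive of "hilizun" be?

vohuha and keledap both have last vowel 'a' yet inflect differently (voezhuha, rakeledap), so the last vowel is not what conditions the rule; the final letter is.
"hilizun" ends in -n. The stems ending in -n (mahrelun → mahrelan, puhovnon → puhovnan, fokhifin → fokhifan) change the last vowel to 'a'.
The other patterns: stems ending in -a or -b insert -ez- after the first vowel; stems ending in -p add the prefix ra-; stems ending in -u drop the final letter and add -ob.
So hilizun → hilizan.

hilizan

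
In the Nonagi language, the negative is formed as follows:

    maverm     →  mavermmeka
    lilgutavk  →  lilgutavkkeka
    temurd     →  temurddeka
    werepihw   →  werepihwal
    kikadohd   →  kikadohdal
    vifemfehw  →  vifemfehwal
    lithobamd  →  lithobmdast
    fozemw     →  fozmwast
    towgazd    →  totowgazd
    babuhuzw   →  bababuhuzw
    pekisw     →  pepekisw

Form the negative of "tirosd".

"tirosd" has second-to-last letter 's'. The one such stem in the data (pekisw → pepekisw) repeats the first consonant+vowel as a prefix (as do towgazd, babuhuzw), so the same rule applies.
The other patterns: stems whose second-to-last letter is 'r' or 'v' double the final consonant and add -eka; stems whose second-to-last letter is 'h' add -al; stems whose second-to-last letter is 'm' delete the last vowel and add -ast.
So tirosd → titirosd.

titirosd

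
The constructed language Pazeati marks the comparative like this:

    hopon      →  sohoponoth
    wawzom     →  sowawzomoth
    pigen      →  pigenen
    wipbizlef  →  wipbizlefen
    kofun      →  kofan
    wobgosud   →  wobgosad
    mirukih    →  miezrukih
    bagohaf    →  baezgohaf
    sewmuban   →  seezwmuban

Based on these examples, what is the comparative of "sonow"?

sosonowoth

hopon and pigen both end in -n yet inflect differently (sohoponoth, pigenen), so the final letter is not what conditions the rule; the last vowel is.
"sonow" has last vowel 'o'. The stems whose last vowel is 'o' (hopon → sohoponoth, wawzom → sowawzomoth) add so- … -oth around the stem.
The other patterns: stems whose last vowel is 'e' add -en; stems whose last vowel is 'u' change the last vowel to 'a'; stems whose last vowel is 'a' or 'i' insert -ez- after the first vowel.
So sonow → sosonowoth.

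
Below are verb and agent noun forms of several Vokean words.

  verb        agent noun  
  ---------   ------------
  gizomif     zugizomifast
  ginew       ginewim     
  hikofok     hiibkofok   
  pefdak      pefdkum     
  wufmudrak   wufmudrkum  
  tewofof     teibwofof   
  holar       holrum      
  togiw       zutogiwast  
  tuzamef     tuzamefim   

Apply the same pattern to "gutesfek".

gutesfekim

"gutesfek" has last vowel 'e'. The stems whose last vowel is 'e' (ginew → ginewim, tuzamef → tuzamefim) add -im.
The other patterns: stems whose last vowel is 'o' insert -ib- after the first vowel; stems whose last vowel is 'i' add zu- … -ast around the stem; stems whose last vowel is 'a' delete the last vowel and add -um.
So gutesfek → gutesfekim.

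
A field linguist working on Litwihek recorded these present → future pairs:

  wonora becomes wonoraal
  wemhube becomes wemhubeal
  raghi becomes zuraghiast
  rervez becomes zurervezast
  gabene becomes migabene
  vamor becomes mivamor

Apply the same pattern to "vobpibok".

"vobpibok" begins with v-. The one such stem in the data (vamor → mivamor) adds the prefix mi-, so the same rule applies.
The other patterns: stems beginning with w- add -al; stems beginning with r- add zu- … -ast around the stem.
So vobpibok → mivobpibok.

mivobpibok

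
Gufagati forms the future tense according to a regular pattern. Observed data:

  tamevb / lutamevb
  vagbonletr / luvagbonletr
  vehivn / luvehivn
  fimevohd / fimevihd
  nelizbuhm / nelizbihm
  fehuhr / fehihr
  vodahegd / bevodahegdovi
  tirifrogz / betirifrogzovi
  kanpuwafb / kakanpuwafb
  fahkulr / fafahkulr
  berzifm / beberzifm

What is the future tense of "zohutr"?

vagbonletr and fehuhr both end in -r yet inflect differently (luvagbonletr, fehihr), so the final letter is not what conditions the rule; the second-to-last letter is.
"zohutr" has second-to-last letter 't'. The one such stem in the data (vagbonletr → luvagbonletr) adds the prefix lu-, so the same rule applies.
The other patterns: stems whose second-to-last letter is 'h' change the last vowel to 'i'; stems whose second-to-last letter is 'g' add be- … -ovi around the stem; stems whose second-to-last letter is 'f' or 'l' repeat the first consonant+vowel as a prefix.
So zohutr → luzohutr.

luzohutr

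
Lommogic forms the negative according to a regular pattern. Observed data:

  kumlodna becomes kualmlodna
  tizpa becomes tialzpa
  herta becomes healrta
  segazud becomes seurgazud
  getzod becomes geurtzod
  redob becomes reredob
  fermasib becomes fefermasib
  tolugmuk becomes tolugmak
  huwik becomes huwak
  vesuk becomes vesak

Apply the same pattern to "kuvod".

kuurvod

"kuvod" ends in -d. The stems ending in -d (segazud → seurgazud, getzod → geurtzod) insert -ur- after the first vowel.
So kuvod → kuurvod.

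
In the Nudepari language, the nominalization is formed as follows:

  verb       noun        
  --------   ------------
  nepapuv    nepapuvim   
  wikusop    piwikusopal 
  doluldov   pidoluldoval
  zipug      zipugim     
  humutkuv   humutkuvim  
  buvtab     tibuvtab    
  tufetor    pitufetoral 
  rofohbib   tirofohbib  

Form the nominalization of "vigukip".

tivigukip

"vigukip" has last vowel 'i'. The one such stem in the data (rofohbib → tirofohbib) adds the prefix ti-, so the same rule applies.
The other patterns: stems whose last vowel is 'o' add pi- … -al around the stem; stems whose last vowel is 'u' add -im.
So vigukip → tivigukip.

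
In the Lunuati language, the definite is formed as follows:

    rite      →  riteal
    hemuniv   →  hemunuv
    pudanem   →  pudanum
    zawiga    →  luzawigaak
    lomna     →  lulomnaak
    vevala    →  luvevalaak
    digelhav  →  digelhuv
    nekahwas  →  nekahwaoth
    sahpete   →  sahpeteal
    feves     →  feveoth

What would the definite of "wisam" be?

wisum

lomna and nekahwas both have last vowel 'a' yet inflect differently (lulomnaak, nekahwaoth), so the last vowel is not what conditions the rule; the final letter is.
"wisam" ends in -m. The one such stem in the data (pudanem → pudanum) changes the last vowel to 'u' (as do digelhav, hemuniv), so the same rule applies.
So wisam → wisum.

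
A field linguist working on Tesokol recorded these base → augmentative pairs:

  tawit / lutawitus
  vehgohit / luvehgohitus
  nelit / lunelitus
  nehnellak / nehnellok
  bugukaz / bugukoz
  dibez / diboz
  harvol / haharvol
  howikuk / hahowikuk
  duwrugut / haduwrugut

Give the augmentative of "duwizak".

duwizok

nehnellak and howikuk both end in -k yet inflect differently (nehnellok, hahowikuk), so the final letter is not what conditions the rule; the last vowel is.
"duwizak" has last vowel 'a'. The stems whose last vowel is 'a' (nehnellak → nehnellok, bugukaz → bugukoz) change the last vowel to 'o'.
So duwizak → duwizok.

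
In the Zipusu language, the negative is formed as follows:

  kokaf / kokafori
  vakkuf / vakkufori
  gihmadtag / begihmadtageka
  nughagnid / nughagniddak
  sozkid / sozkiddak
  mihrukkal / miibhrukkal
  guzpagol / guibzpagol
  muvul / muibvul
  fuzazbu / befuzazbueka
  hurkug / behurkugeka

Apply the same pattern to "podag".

kokaf and mihrukkal both have last vowel 'a' yet inflect differently (kokafori, miibhrukkal), so the last vowel is not what conditions the rule; the final letter is.
"podag" ends in -g. The stems ending in -g (gihmadtag → begihmadtageka, hurkug → behurkugeka) add be- … -eka around the stem.
So podag → bepodageka.

bepodageka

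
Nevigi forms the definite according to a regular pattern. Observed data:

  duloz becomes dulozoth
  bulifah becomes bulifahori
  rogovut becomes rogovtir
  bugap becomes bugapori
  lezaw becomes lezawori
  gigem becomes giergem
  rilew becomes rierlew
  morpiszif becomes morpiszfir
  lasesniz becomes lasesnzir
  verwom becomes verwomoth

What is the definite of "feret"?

"feret" has last vowel 'e'. The stems whose last vowel is 'e' (gigem → giergem, rilew → rierlew) insert -er- after the first vowel.
So feret → feerret.

feerret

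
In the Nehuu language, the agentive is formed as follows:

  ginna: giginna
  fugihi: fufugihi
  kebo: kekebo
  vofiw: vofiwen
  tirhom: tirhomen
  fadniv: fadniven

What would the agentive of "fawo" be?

fafawo

fugihi and vofiw both have last vowel 'i' yet inflect differently (fufugihi, vofiwen), so the last vowel is not what conditions the rule; whether the stem ends in a vowel or a consonant is.
"fawo" ends in a vowel. The stems ending in a vowel (ginna → giginna, fugihi → fufugihi, kebo → kekebo) repeat the first consonant+vowel as a prefix.
The other pattern: stems ending in a consonant add -en.
So fawo → fafawo.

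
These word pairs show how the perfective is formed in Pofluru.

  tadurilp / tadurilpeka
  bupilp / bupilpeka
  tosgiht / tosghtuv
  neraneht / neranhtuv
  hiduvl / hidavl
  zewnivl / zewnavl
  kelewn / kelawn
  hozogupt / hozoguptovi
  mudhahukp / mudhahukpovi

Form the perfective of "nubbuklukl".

nubbukluklovi

tosgiht and hozogupt both end in -t yet inflect differently (tosghtuv, hozoguptovi), so the final letter is not what conditions the rule; the second-to-last letter is.
"nubbuklukl" has second-to-last letter 'k'. The one such stem in the data (mudhahukp → mudhahukpovi) adds -ovi, so the same rule applies.
So nubbuklukl → nubbukluklovi.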